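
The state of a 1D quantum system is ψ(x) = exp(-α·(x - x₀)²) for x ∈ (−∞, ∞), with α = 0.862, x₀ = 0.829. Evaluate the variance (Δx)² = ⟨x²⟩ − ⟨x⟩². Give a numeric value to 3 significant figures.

0.290

Compute ⟨x⟩ and ⟨x²⟩ separately, then (Δx)² = ⟨x²⟩ − ⟨x⟩².
Gaussian moments (u = x − x₀): ∫u^(2j)·e^(−2αu²) du = (2j−1)!!/(4α)^j · √(π/(2α)), odd powers integrate to 0; here √(π/(2α)) = 1.3499.
Normalization: ∫|ψ|² dx = 1.3499.
⟨x⟩ = 0.82900 and ⟨x²⟩ = 0.97726.
(Δx)² = 0.97726 − (0.82900)² = 0.29002.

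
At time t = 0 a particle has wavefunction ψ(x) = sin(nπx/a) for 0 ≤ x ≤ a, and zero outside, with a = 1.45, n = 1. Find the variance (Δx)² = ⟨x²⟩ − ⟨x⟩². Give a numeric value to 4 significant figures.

Compute ⟨x⟩ and ⟨x²⟩ separately, then (Δx)² = ⟨x²⟩ − ⟨x⟩².
With sin²θ = (1 − cos2θ)/2 on 0 ≤ x ≤ a: ∫sin²(nπx/a) dx = a/2, ∫x·sin²(nπx/a) dx = a²/4, ∫x²·sin²(nπx/a) dx = a³·(1/6 − 1/(4n²π²)); higher powers xᵏ the same way, integrating xᵏ·cos(2nπx/a) by parts.
Normalization: ∫|ψ|² dx = 0.72500.
⟨x⟩ = 0.72500 and ⟨x²⟩ = 0.59432.
(Δx)² = 0.59432 − (0.72500)² = 0.068694.

0.06869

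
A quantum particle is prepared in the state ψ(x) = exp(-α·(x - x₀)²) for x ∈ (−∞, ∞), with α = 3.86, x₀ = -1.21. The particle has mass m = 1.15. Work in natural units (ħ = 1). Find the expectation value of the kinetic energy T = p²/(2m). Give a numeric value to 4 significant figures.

T = −(ħ²/2m) d²/dx², so ⟨T⟩ = −(ħ²/2m) ∫ ψ*·ψ'' dx / ∫|ψ|² dx; with m = 1.15.
Gaussian moments (u = x − x₀): ∫u^(2j)·e^(−2αu²) du = (2j−1)!!/(4α)^j · √(π/(2α)), odd powers integrate to 0; here √(π/(2α)) = 0.63792. Derivatives: d/dx e^(−αu²) = −2αu·e^(−αu²), d²/dx² e^(−αu²) = (4α²u² − 2α)·e^(−αu²).
State is unnormalized: ∫|ψ|² dx = 0.63792, and ∫ψ*·(−ħ²/2m · ψ'') dx = 1.0706, so ⟨T⟩ = 1.0706 / 0.63792.
⟨T⟩ = 1.6783.

1.678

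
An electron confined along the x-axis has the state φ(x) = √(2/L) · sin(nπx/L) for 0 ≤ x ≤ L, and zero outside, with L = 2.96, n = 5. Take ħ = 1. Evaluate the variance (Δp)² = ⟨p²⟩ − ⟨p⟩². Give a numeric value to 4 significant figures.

Compute ⟨p⟩ and ⟨p²⟩ separately; (Δp)² = ⟨p²⟩ − ⟨p⟩².
d/dx sin(nπx/L) = (nπ/L)·cos(nπx/L) and d²/dx² sin(nπx/L) = −(nπ/L)²·sin(nπx/L); on 0 ≤ x ≤ L, ∫sin²(nπx/L) dx = L/2 and ∫sin(nπx/L)·cos(nπx/L) dx = 0.
⟨p⟩ = 0.0000 and ⟨p²⟩ = 28.162.
(Δp)² = 28.162 − (0.0000)² = 28.162.

28.16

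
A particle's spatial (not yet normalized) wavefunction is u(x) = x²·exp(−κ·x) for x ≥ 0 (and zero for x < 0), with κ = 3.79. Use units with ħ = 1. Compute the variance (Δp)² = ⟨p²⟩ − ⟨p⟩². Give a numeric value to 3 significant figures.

Compute ⟨p⟩ and ⟨p²⟩ separately; (Δp)² = ⟨p²⟩ − ⟨p⟩².
Differentiate x²·exp(−κ·x) with the product rule; every integrand then reduces to terms xʲ·e^(−2κx) on [0, ∞), with ∫₀^∞ xʲ·e^(−2κx) dx = j!/(2κ)^(j+1).
Normalization: ∫|u|² dx = 0.00095910.
⟨p⟩ = 0.0000 and ⟨p²⟩ = 4.7880.
(Δp)² = 4.7880 − (0.0000)² = 4.7880.

4.79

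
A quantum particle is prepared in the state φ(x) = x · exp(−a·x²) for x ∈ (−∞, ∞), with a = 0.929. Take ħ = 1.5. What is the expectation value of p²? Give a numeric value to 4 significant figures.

p² φ = −ħ² d²φ/dx²; ⟨p²⟩ = −ħ² ∫ φ*·φ'' dx / ∫|φ|² dx.
Expand each integrand as polynomial × e^(−2ax²) and use ∫x^(2j)·e^(−2ax²) dx = (2j−1)!!/(4a)^j · √(π/(2a)), odd powers → 0; here √(π/(2a)) = 1.3003. Differentiate with the product rule, d/dx e^(−ax²) = −2ax·e^(−ax²).
State is unnormalized: ∫|φ|² dx = 0.34993, and ∫φ*·(−ħ² φ'') dx = 2.1943, so ⟨p²⟩ = 2.1943 / 0.34993.
⟨p²⟩ = 6.2708.

6.271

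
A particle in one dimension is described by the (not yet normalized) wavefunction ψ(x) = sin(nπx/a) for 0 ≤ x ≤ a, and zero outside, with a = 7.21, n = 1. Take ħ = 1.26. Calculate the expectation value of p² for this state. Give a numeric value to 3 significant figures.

p² ψ = −ħ² d²ψ/dx²; ⟨p²⟩ = −ħ² ∫ ψ*·ψ'' dx / ∫|ψ|² dx.
d/dx sin(nπx/a) = (nπ/a)·cos(nπx/a) and d²/dx² sin(nπx/a) = −(nπ/a)²·sin(nπx/a); on 0 ≤ x ≤ a, ∫sin²(nπx/a) dx = a/2 and ∫sin(nπx/a)·cos(nπx/a) dx = 0.
State is unnormalized: ∫|ψ|² dx = 3.6050, and ∫ψ*·(−ħ² ψ'') dx = 1.0866, so ⟨p²⟩ = 1.0866 / 3.6050.
⟨p²⟩ = 0.30142.

0.301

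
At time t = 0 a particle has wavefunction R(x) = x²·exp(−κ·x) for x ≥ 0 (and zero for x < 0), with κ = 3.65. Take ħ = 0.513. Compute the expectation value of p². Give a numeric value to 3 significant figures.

1.17

p² R = −ħ² d²R/dx²; ⟨p²⟩ = −ħ² ∫ R*·R'' dx / ∫|R|² dx.
Differentiate x²·exp(−κ·x) with the product rule; every integrand then reduces to terms xʲ·e^(−2κx) on [0, ∞), with ∫₀^∞ xʲ·e^(−2κx) dx = j!/(2κ)^(j+1).
State is unnormalized: ∫|R|² dx = 0.0011577, and ∫R*·(−ħ² R'') dx = 0.0013530, so ⟨p²⟩ = 0.0013530 / 0.0011577.
⟨p²⟩ = 1.1687.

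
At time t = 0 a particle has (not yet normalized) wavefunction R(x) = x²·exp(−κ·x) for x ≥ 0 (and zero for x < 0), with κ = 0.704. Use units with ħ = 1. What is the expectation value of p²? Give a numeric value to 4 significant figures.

0.1652

p² R = −ħ² d²R/dx²; ⟨p²⟩ = −ħ² ∫ R*·R'' dx / ∫|R|² dx.
Differentiate x²·exp(−κ·x) with the product rule; every integrand then reduces to terms xʲ·e^(−2κx) on [0, ∞), with ∫₀^∞ xʲ·e^(−2κx) dx = j!/(2κ)^(j+1).
State is unnormalized: ∫|R|² dx = 4.3371, and ∫R*·(−ħ² R'') dx = 0.71651, so ⟨p²⟩ = 0.71651 / 4.3371.
⟨p²⟩ = 0.16521.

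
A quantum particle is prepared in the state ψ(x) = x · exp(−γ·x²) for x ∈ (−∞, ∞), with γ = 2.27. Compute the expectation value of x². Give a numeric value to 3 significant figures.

0.330

⟨x²⟩ = ∫ x²·|ψ|² dx / ∫|ψ|² dx (integrals over the domain).
Expand each integrand as polynomial × e^(−2γx²) and use ∫x^(2j)·e^(−2γx²) dx = (2j−1)!!/(4γ)^j · √(π/(2γ)), odd powers → 0; here √(π/(2γ)) = 0.83185.
State is unnormalized: ∫|ψ|² dx = 0.091614, and ∫ψ*·x²·ψ dx = 0.030269, so ⟨x²⟩ = 0.030269 / 0.091614.
⟨x²⟩ = 0.33040.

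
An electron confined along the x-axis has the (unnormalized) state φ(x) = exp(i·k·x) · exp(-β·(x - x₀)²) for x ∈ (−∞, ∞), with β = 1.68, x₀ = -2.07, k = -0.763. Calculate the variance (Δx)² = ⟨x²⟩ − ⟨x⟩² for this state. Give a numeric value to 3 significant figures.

Compute ⟨x⟩ and ⟨x²⟩ separately, then (Δx)² = ⟨x²⟩ − ⟨x⟩².
Gaussian moments (u = x − x₀): ∫u^(2j)·e^(−2βu²) du = (2j−1)!!/(4β)^j · √(π/(2β)), odd powers integrate to 0; here √(π/(2β)) = 0.96695.
Normalization: ∫|φ|² dx = 0.96695.
⟨x⟩ = -2.0700 and ⟨x²⟩ = 4.4337.
(Δx)² = 4.4337 − (-2.0700)² = 0.14881.

0.149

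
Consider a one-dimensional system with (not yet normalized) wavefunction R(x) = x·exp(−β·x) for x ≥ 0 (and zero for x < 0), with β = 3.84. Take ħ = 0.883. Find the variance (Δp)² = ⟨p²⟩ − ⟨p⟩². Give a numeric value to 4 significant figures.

11.50

Compute ⟨p⟩ and ⟨p²⟩ separately; (Δp)² = ⟨p²⟩ − ⟨p⟩².
Differentiate x·exp(−β·x) with the product rule; every integrand then reduces to terms xʲ·e^(−2βx) on [0, ∞), with ∫₀^∞ xʲ·e^(−2βx) dx = j!/(2β)^(j+1).
Normalization: ∫|R|² dx = 0.0044152.
⟨p⟩ = 0.0000 and ⟨p²⟩ = 11.497.
(Δp)² = 11.497 − (0.0000)² = 11.497.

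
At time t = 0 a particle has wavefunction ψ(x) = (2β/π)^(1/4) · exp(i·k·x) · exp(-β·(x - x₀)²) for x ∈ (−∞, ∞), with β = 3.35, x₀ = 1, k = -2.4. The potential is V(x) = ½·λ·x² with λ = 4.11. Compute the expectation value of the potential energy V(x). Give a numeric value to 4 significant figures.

2.208

⟨V⟩ = ∫ V(x)·|ψ|² dx.
Gaussian moments (u = x − x₀): ∫u^(2j)·e^(−2βu²) du = (2j−1)!!/(4β)^j · √(π/(2β)), odd powers integrate to 0; here √(π/(2β)) = 0.68476.
⟨V⟩ = 2.2084.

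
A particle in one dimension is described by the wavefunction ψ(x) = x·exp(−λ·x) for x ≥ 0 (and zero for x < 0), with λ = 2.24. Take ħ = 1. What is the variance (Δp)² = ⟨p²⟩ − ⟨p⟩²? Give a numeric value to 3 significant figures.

5.02

Compute ⟨p⟩ and ⟨p²⟩ separately; (Δp)² = ⟨p²⟩ − ⟨p⟩².
Differentiate x·exp(−λ·x) with the product rule; every integrand then reduces to terms xʲ·e^(−2λx) on [0, ∞), with ∫₀^∞ xʲ·e^(−2λx) dx = j!/(2λ)^(j+1).
Normalization: ∫|ψ|² dx = 0.022243.
⟨p⟩ = 0.0000 and ⟨p²⟩ = 5.0176.
(Δp)² = 5.0176 − (0.0000)² = 5.0176.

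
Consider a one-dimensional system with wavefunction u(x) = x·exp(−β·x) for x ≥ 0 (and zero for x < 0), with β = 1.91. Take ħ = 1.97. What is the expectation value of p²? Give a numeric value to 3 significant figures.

14.2

p² u = −ħ² d²u/dx²; ⟨p²⟩ = −ħ² ∫ u*·u'' dx / ∫|u|² dx.
Differentiate x·exp(−β·x) with the product rule; every integrand then reduces to terms xʲ·e^(−2βx) on [0, ∞), with ∫₀^∞ xʲ·e^(−2βx) dx = j!/(2β)^(j+1).
State is unnormalized: ∫|u|² dx = 0.035879, and ∫u*·(−ħ² u'') dx = 0.50797, so ⟨p²⟩ = 0.50797 / 0.035879.
⟨p²⟩ = 14.158.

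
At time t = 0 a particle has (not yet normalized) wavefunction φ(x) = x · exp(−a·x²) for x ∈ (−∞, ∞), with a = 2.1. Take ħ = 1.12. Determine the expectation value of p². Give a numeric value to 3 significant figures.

p² φ = −ħ² d²φ/dx²; ⟨p²⟩ = −ħ² ∫ φ*·φ'' dx / ∫|φ|² dx.
Expand each integrand as polynomial × e^(−2ax²) and use ∫x^(2j)·e^(−2ax²) dx = (2j−1)!!/(4a)^j · √(π/(2a)), odd powers → 0; here √(π/(2a)) = 0.86487. Differentiate with the product rule, d/dx e^(−ax²) = −2ax·e^(−ax²).
State is unnormalized: ∫|φ|² dx = 0.10296, and ∫φ*·(−ħ² φ'') dx = 0.81367, so ⟨p²⟩ = 0.81367 / 0.10296.
⟨p²⟩ = 7.9027.

7.90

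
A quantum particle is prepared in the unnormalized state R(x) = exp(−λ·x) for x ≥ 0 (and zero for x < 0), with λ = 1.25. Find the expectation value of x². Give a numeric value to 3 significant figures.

0.320

⟨x²⟩ = ∫ x²·|R|² dx / ∫|R|² dx (integrals over the domain).
Every integrand reduces to terms xʲ·e^(−2λx) on [0, ∞); use ∫₀^∞ xʲ·e^(−2λx) dx = j!/(2λ)^(j+1).
State is unnormalized: ∫|R|² dx = 0.40000, and ∫R*·x²·R dx = 0.12800, so ⟨x²⟩ = 0.12800 / 0.40000.
⟨x²⟩ = 0.32000.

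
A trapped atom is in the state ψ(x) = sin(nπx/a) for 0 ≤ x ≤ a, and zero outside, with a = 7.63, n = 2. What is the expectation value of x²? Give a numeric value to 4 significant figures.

⟨x²⟩ = ∫ x²·|ψ|² dx / ∫|ψ|² dx (integrals over the domain).
With sin²θ = (1 − cos2θ)/2 on 0 ≤ x ≤ a: ∫sin²(nπx/a) dx = a/2, ∫x·sin²(nπx/a) dx = a²/4, ∫x²·sin²(nπx/a) dx = a³·(1/6 − 1/(4n²π²)); higher powers xᵏ the same way, integrating xᵏ·cos(2nπx/a) by parts.
State is unnormalized: ∫|ψ|² dx = 3.8150, and ∫ψ*·x²·ψ dx = 71.220, so ⟨x²⟩ = 71.220 / 3.8150.
⟨x²⟩ = 18.668.

18.67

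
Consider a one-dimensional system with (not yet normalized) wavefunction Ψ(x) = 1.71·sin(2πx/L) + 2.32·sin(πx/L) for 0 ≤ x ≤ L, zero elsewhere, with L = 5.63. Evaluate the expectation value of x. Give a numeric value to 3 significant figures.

1.85

⟨x⟩ = ∫ x·|Ψ|² dx / ∫|Ψ|² dx (integrals over the domain).
On 0 ≤ x ≤ L (j ≠ l): ∫sin²(jπx/L) dx = L/2, ∫sin(jπx/L)·sin(lπx/L) dx = 0; diagonal moments ∫x·sin²(jπx/L) dx = L²/4, ∫x²·sin²(jπx/L) dx = L³·(1/6 − 1/(4j²π²)); cross terms ∫x·sin(jπx/L)·sin(lπx/L) dx = 0 for j + l even and −4jlL²/(π²(j² − l²)²) for j + l odd, ∫x²·sin(jπx/L)·sin(lπx/L) dx = (−1)^(j+l)·4jlL³/(π²(j² − l²)²); higher powers the same way via product-to-sum and parts.
State is unnormalized: ∫|Ψ|² dx = 23.383, and ∫Ψ*·x·Ψ dx = 43.172, so ⟨x⟩ = 43.172 / 23.383.
⟨x⟩ = 1.8463.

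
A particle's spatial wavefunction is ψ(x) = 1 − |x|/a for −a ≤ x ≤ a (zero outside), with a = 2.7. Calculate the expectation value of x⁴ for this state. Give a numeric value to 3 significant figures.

⟨x⁴⟩ = ∫ x⁴·|ψ|² dx / ∫|ψ|² dx (integrals over the domain).
ψ is even, so ∫ over [−a, a] = 2∫₀ᵃ with ψ = 1 − x/a there: ∫₀ᵃ (1 − x/a)² dx = a/3, ∫₀ᵃ x²(1 − x/a)² dx = a³/30, ∫₀ᵃ x⁴(1 − x/a)² dx = a⁵/105.
State is unnormalized: ∫|ψ|² dx = 1.8000, and ∫ψ*·x⁴·ψ dx = 2.7331, so ⟨x⁴⟩ = 2.7331 / 1.8000.
⟨x⁴⟩ = 1.5184.

1.52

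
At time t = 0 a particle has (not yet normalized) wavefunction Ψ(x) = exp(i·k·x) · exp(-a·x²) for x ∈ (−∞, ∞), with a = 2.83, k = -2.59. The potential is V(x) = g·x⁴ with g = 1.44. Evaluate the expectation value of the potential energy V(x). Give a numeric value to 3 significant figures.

0.0337

⟨V⟩ = ∫ V(x)·|Ψ|² dx / ∫|Ψ|² dx.
Gaussian moments: ∫x^(2j)·e^(−2ax²) dx = (2j−1)!!/(4a)^j · √(π/(2a)), odd powers integrate to 0; here √(π/(2a)) = 0.74502.
State is unnormalized: ∫|Ψ|² dx = 0.74502, and ∫Ψ*·V(x)·Ψ dx = 0.025116, so ⟨V⟩ = 0.025116 / 0.74502.
⟨V⟩ = 0.033712.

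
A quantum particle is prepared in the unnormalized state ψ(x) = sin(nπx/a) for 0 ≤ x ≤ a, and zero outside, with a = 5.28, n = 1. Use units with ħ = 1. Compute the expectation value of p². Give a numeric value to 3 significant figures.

p² ψ = −ħ² d²ψ/dx²; ⟨p²⟩ = −ħ² ∫ ψ*·ψ'' dx / ∫|ψ|² dx.
d/dx sin(nπx/a) = (nπ/a)·cos(nπx/a) and d²/dx² sin(nπx/a) = −(nπ/a)²·sin(nπx/a); on 0 ≤ x ≤ a, ∫sin²(nπx/a) dx = a/2 and ∫sin(nπx/a)·cos(nπx/a) dx = 0.
State is unnormalized: ∫|ψ|² dx = 2.6400, and ∫ψ*·(−ħ² ψ'') dx = 0.93462, so ⟨p²⟩ = 0.93462 / 2.6400.
⟨p²⟩ = 0.35402.

0.354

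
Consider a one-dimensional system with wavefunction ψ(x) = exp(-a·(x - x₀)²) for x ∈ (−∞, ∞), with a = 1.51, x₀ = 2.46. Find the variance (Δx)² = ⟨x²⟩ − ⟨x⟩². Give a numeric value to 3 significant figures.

Compute ⟨x⟩ and ⟨x²⟩ separately, then (Δx)² = ⟨x²⟩ − ⟨x⟩².
Gaussian moments (u = x − x₀): ∫u^(2j)·e^(−2au²) du = (2j−1)!!/(4a)^j · √(π/(2a)), odd powers integrate to 0; here √(π/(2a)) = 1.0199.
Normalization: ∫|ψ|² dx = 1.0199.
⟨x⟩ = 2.4600 and ⟨x²⟩ = 6.2172.
(Δx)² = 6.2172 − (2.4600)² = 0.16556.

0.166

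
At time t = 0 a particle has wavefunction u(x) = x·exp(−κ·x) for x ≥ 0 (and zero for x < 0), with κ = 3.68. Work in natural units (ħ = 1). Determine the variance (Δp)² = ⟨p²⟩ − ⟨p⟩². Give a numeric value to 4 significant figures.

13.54

Compute ⟨p⟩ and ⟨p²⟩ separately; (Δp)² = ⟨p²⟩ − ⟨p⟩².
Differentiate x·exp(−κ·x) with the product rule; every integrand then reduces to terms xʲ·e^(−2κx) on [0, ∞), with ∫₀^∞ xʲ·e^(−2κx) dx = j!/(2κ)^(j+1).
Normalization: ∫|u|² dx = 0.0050165.
⟨p⟩ = 0.0000 and ⟨p²⟩ = 13.542.
(Δp)² = 13.542 − (0.0000)² = 13.542.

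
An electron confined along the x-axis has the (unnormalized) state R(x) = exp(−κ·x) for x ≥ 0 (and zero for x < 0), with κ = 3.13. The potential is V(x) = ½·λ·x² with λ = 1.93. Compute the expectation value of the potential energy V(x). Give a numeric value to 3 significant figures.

⟨V⟩ = ∫ V(x)·|R|² dx / ∫|R|² dx.
Every integrand reduces to terms xʲ·e^(−2κx) on [0, ∞); use ∫₀^∞ xʲ·e^(−2κx) dx = j!/(2κ)^(j+1).
State is unnormalized: ∫|R|² dx = 0.15974, and ∫R*·V(x)·R dx = 0.0078675, so ⟨V⟩ = 0.0078675 / 0.15974.
⟨V⟩ = 0.049250.

0.0493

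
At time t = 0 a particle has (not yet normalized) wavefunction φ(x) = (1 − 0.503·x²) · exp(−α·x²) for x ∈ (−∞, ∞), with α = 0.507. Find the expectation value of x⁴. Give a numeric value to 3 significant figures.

0.713

⟨x⁴⟩ = ∫ x⁴·|φ|² dx / ∫|φ|² dx (integrals over the domain).
Expand each integrand as polynomial × e^(−2αx²) and use ∫x^(2j)·e^(−2αx²) dx = (2j−1)!!/(4α)^j · √(π/(2α)), odd powers → 0; here √(π/(2α)) = 1.7602.
State is unnormalized: ∫|φ|² dx = 1.2119, and ∫φ*·x⁴·φ dx = 0.86388, so ⟨x⁴⟩ = 0.86388 / 1.2119.
⟨x⁴⟩ = 0.71285.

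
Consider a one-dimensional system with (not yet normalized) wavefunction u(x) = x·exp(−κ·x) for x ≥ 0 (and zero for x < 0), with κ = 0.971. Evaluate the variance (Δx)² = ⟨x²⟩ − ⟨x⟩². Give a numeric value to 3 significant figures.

0.795

Compute ⟨x⟩ and ⟨x²⟩ separately, then (Δx)² = ⟨x²⟩ − ⟨x⟩².
Every integrand reduces to terms xʲ·e^(−2κx) on [0, ∞); use ∫₀^∞ xʲ·e^(−2κx) dx = j!/(2κ)^(j+1).
Normalization: ∫|u|² dx = 0.27308.
⟨x⟩ = 1.5448 and ⟨x²⟩ = 3.1819.
(Δx)² = 3.1819 − (1.5448)² = 0.79547.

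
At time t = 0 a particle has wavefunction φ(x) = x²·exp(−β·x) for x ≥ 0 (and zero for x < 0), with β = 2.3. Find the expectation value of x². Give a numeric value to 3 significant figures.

⟨x²⟩ = ∫ x²·|φ|² dx / ∫|φ|² dx (integrals over the domain).
Every integrand reduces to terms xʲ·e^(−2βx) on [0, ∞); use ∫₀^∞ xʲ·e^(−2βx) dx = j!/(2β)^(j+1).
State is unnormalized: ∫|φ|² dx = 0.011653, and ∫φ*·x²·φ dx = 0.016521, so ⟨x²⟩ = 0.016521 / 0.011653.
⟨x²⟩ = 1.4178.

1.42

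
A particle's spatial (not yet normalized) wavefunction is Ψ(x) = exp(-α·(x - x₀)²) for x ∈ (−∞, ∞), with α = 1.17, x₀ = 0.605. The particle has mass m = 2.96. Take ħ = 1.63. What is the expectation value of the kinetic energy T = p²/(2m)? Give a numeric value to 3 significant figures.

T = −(ħ²/2m) d²/dx², so ⟨T⟩ = −(ħ²/2m) ∫ Ψ*·Ψ'' dx / ∫|Ψ|² dx; with m = 2.96.
Gaussian moments (u = x − x₀): ∫u^(2j)·e^(−2αu²) du = (2j−1)!!/(4α)^j · √(π/(2α)), odd powers integrate to 0; here √(π/(2α)) = 1.1587. Derivatives: d/dx e^(−αu²) = −2αu·e^(−αu²), d²/dx² e^(−αu²) = (4α²u² − 2α)·e^(−αu²).
State is unnormalized: ∫|Ψ|² dx = 1.1587, and ∫Ψ*·(−ħ²/2m · Ψ'') dx = 0.60842, so ⟨T⟩ = 0.60842 / 1.1587.
⟨T⟩ = 0.52510.

0.525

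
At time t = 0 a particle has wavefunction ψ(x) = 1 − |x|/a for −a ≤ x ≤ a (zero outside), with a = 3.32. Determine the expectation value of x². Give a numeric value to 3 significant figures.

⟨x²⟩ = ∫ x²·|ψ|² dx / ∫|ψ|² dx (integrals over the domain).
ψ is even, so ∫ over [−a, a] = 2∫₀ᵃ with ψ = 1 − x/a there: ∫₀ᵃ (1 − x/a)² dx = a/3, ∫₀ᵃ x²(1 − x/a)² dx = a³/30, ∫₀ᵃ x⁴(1 − x/a)² dx = a⁵/105.
State is unnormalized: ∫|ψ|² dx = 2.2133, and ∫ψ*·x²·ψ dx = 2.4396, so ⟨x²⟩ = 2.4396 / 2.2133.
⟨x²⟩ = 1.1022.

1.10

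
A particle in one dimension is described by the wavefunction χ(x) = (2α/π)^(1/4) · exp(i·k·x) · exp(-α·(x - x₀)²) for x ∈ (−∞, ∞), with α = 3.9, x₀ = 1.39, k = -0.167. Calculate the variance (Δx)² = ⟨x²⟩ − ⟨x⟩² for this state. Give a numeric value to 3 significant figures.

Compute ⟨x⟩ and ⟨x²⟩ separately, then (Δx)² = ⟨x²⟩ − ⟨x⟩².
Gaussian moments (u = x − x₀): ∫u^(2j)·e^(−2αu²) du = (2j−1)!!/(4α)^j · √(π/(2α)), odd powers integrate to 0; here √(π/(2α)) = 0.63464.
⟨x⟩ = 1.3900 and ⟨x²⟩ = 1.9962.
(Δx)² = 1.9962 − (1.3900)² = 0.064103.

0.0641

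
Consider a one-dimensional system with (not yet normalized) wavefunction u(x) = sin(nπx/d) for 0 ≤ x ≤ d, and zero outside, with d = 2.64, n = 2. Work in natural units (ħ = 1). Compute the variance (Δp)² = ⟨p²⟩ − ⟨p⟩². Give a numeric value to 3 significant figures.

5.66

Compute ⟨p⟩ and ⟨p²⟩ separately; (Δp)² = ⟨p²⟩ − ⟨p⟩².
d/dx sin(nπx/d) = (nπ/d)·cos(nπx/d) and d²/dx² sin(nπx/d) = −(nπ/d)²·sin(nπx/d); on 0 ≤ x ≤ d, ∫sin²(nπx/d) dx = d/2 and ∫sin(nπx/d)·cos(nπx/d) dx = 0.
Normalization: ∫|u|² dx = 1.3200.
⟨p⟩ = 0.0000 and ⟨p²⟩ = 5.6644.
(Δp)² = 5.6644 − (0.0000)² = 5.6644.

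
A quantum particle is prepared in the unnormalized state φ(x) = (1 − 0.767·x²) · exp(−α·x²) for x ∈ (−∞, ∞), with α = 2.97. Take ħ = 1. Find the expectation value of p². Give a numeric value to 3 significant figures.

3.89

p² φ = −ħ² d²φ/dx²; ⟨p²⟩ = −ħ² ∫ φ*·φ'' dx / ∫|φ|² dx.
Expand each integrand as polynomial × e^(−2αx²) and use ∫x^(2j)·e^(−2αx²) dx = (2j−1)!!/(4α)^j · √(π/(2α)), odd powers → 0; here √(π/(2α)) = 0.72725. Differentiate with the product rule, d/dx e^(−αx²) = −2αx·e^(−αx²).
State is unnormalized: ∫|φ|² dx = 0.64244, and ∫φ*·(−ħ² φ'') dx = 2.5018, so ⟨p²⟩ = 2.5018 / 0.64244.
⟨p²⟩ = 3.8943.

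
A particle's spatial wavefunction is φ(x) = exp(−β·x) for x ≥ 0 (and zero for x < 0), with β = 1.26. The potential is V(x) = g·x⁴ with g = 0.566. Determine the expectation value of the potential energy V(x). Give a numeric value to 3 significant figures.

⟨V⟩ = ∫ V(x)·|φ|² dx / ∫|φ|² dx.
Every integrand reduces to terms xʲ·e^(−2βx) on [0, ∞); use ∫₀^∞ xʲ·e^(−2βx) dx = j!/(2β)^(j+1).
State is unnormalized: ∫|φ|² dx = 0.39683, and ∫φ*·V(x)·φ dx = 0.13367, so ⟨V⟩ = 0.13367 / 0.39683.
⟨V⟩ = 0.33684.

0.337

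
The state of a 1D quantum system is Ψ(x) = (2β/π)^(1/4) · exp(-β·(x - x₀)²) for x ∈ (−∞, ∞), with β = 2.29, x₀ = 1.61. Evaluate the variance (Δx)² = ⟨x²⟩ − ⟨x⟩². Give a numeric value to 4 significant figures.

Compute ⟨x⟩ and ⟨x²⟩ separately, then (Δx)² = ⟨x²⟩ − ⟨x⟩².
Gaussian moments (u = x − x₀): ∫u^(2j)·e^(−2βu²) du = (2j−1)!!/(4β)^j · √(π/(2β)), odd powers integrate to 0; here √(π/(2β)) = 0.82821.
⟨x⟩ = 1.6100 and ⟨x²⟩ = 2.7013.
(Δx)² = 2.7013 − (1.6100)² = 0.10917.

0.1092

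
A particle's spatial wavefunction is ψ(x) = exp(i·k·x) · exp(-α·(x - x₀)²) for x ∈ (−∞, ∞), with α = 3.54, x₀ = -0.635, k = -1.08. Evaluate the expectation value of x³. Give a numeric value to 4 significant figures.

-0.3906

⟨x³⟩ = ∫ x³·|ψ|² dx / ∫|ψ|² dx (integrals over the domain).
Gaussian moments (u = x − x₀): ∫u^(2j)·e^(−2αu²) du = (2j−1)!!/(4α)^j · √(π/(2α)), odd powers integrate to 0; here √(π/(2α)) = 0.66613.
State is unnormalized: ∫|ψ|² dx = 0.66613, and ∫ψ*·x³·ψ dx = -0.26018, so ⟨x³⟩ = -0.26018 / 0.66613.
⟨x³⟩ = -0.39058.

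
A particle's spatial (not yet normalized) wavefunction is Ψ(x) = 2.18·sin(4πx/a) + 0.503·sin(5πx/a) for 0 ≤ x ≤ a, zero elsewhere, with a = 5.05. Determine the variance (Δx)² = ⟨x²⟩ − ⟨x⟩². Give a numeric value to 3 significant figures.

1.85

Compute ⟨x⟩ and ⟨x²⟩ separately, then (Δx)² = ⟨x²⟩ − ⟨x⟩².
On 0 ≤ x ≤ a (j ≠ l): ∫sin²(jπx/a) dx = a/2, ∫sin(jπx/a)·sin(lπx/a) dx = 0; diagonal moments ∫x·sin²(jπx/a) dx = a²/4, ∫x²·sin²(jπx/a) dx = a³·(1/6 − 1/(4j²π²)); cross terms ∫x·sin(jπx/a)·sin(lπx/a) dx = 0 for j + l even and −4jla²/(π²(j² − l²)²) for j + l odd, ∫x²·sin(jπx/a)·sin(lπx/a) dx = (−1)^(j+l)·4jla³/(π²(j² − l²)²); higher powers the same way via product-to-sum and parts.
Normalization: ∫|Ψ|² dx = 12.639.
⟨x⟩ = 2.0822 and ⟨x²⟩ = 6.1852.
(Δx)² = 6.1852 − (2.0822)² = 1.8498.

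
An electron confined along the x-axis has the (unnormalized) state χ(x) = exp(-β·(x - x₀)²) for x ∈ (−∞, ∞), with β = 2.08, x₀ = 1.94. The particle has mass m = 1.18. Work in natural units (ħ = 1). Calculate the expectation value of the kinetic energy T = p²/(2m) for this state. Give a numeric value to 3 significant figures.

0.881

T = −(ħ²/2m) d²/dx², so ⟨T⟩ = −(ħ²/2m) ∫ χ*·χ'' dx / ∫|χ|² dx; with m = 1.18.
Gaussian moments (u = x − x₀): ∫u^(2j)·e^(−2βu²) du = (2j−1)!!/(4β)^j · √(π/(2β)), odd powers integrate to 0; here √(π/(2β)) = 0.86902. Derivatives: d/dx e^(−βu²) = −2βu·e^(−βu²), d²/dx² e^(−βu²) = (4β²u² − 2β)·e^(−βu²).
State is unnormalized: ∫|χ|² dx = 0.86902, and ∫χ*·(−ħ²/2m · χ'') dx = 0.76591, so ⟨T⟩ = 0.76591 / 0.86902.
⟨T⟩ = 0.88136.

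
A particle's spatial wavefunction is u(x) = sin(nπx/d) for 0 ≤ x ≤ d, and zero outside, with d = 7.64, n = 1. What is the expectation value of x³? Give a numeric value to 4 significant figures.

⟨x³⟩ = ∫ x³·|u|² dx / ∫|u|² dx (integrals over the domain).
With sin²θ = (1 − cos2θ)/2 on 0 ≤ x ≤ d: ∫sin²(nπx/d) dx = d/2, ∫x·sin²(nπx/d) dx = d²/4, ∫x²·sin²(nπx/d) dx = d³·(1/6 − 1/(4n²π²)); higher powers xᵏ the same way, integrating xᵏ·cos(2nπx/d) by parts.
State is unnormalized: ∫|u|² dx = 3.8200, and ∫u*·x³·u dx = 296.43, so ⟨x³⟩ = 296.43 / 3.8200.
⟨x³⟩ = 77.598.

77.60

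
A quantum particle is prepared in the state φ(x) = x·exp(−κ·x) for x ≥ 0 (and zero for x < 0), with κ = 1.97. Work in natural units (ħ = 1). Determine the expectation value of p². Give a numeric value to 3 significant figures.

p² φ = −ħ² d²φ/dx²; ⟨p²⟩ = −ħ² ∫ φ*·φ'' dx / ∫|φ|² dx.
Differentiate x·exp(−κ·x) with the product rule; every integrand then reduces to terms xʲ·e^(−2κx) on [0, ∞), with ∫₀^∞ xʲ·e^(−2κx) dx = j!/(2κ)^(j+1).
State is unnormalized: ∫|φ|² dx = 0.032700, and ∫φ*·(−ħ² φ'') dx = 0.12690, so ⟨p²⟩ = 0.12690 / 0.032700.
⟨p²⟩ = 3.8809.

3.88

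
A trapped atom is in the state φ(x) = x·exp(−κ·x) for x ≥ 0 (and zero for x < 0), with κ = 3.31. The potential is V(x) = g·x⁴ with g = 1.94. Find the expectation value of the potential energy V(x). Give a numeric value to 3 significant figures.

0.364

⟨V⟩ = ∫ V(x)·|φ|² dx / ∫|φ|² dx.
Every integrand reduces to terms xʲ·e^(−2κx) on [0, ∞); use ∫₀^∞ xʲ·e^(−2κx) dx = j!/(2κ)^(j+1).
State is unnormalized: ∫|φ|² dx = 0.0068938, and ∫φ*·V(x)·φ dx = 0.0025068, so ⟨V⟩ = 0.0025068 / 0.0068938.
⟨V⟩ = 0.36364.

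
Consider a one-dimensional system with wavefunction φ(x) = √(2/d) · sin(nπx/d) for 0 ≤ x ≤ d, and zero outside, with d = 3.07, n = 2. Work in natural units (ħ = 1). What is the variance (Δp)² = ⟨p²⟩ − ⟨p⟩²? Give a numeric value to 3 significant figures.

Compute ⟨p⟩ and ⟨p²⟩ separately; (Δp)² = ⟨p²⟩ − ⟨p⟩².
d/dx sin(nπx/d) = (nπ/d)·cos(nπx/d) and d²/dx² sin(nπx/d) = −(nπ/d)²·sin(nπx/d); on 0 ≤ x ≤ d, ∫sin²(nπx/d) dx = d/2 and ∫sin(nπx/d)·cos(nπx/d) dx = 0.
⟨p⟩ = 0.0000 and ⟨p²⟩ = 4.1887.
(Δp)² = 4.1887 − (0.0000)² = 4.1887.

4.19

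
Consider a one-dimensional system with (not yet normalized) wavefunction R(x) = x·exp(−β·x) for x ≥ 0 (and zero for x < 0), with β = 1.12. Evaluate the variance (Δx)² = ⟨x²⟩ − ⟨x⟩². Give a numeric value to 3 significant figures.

0.598

Compute ⟨x⟩ and ⟨x²⟩ separately, then (Δx)² = ⟨x²⟩ − ⟨x⟩².
Every integrand reduces to terms xʲ·e^(−2βx) on [0, ∞); use ∫₀^∞ xʲ·e^(−2βx) dx = j!/(2β)^(j+1).
Normalization: ∫|R|² dx = 0.17795.
⟨x⟩ = 1.3393 and ⟨x²⟩ = 2.3916.
(Δx)² = 2.3916 − (1.3393)² = 0.59790.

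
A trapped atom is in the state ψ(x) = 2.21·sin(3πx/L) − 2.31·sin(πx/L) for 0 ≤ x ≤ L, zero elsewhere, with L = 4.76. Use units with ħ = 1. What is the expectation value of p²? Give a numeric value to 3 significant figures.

2.10

p² ψ = −ħ² d²ψ/dx²; ⟨p²⟩ = −ħ² ∫ ψ*·ψ'' dx / ∫|ψ|² dx.
d²/dx² sin(jπx/L) = −(jπ/L)²·sin(jπx/L); on 0 ≤ x ≤ L, ∫sin²(jπx/L) dx = L/2 and ∫sin(jπx/L)·sin(lπx/L) dx = 0 for j ≠ l, so only diagonal terms survive in ∫|ψ|² and ∫ψ·ψ″; ∫ψ·ψ′ dx = [ψ²/2] between the walls = 0.
State is unnormalized: ∫|ψ|² dx = 24.324, and ∫ψ*·(−ħ² ψ'') dx = 51.103, so ⟨p²⟩ = 51.103 / 24.324.
⟨p²⟩ = 2.1009.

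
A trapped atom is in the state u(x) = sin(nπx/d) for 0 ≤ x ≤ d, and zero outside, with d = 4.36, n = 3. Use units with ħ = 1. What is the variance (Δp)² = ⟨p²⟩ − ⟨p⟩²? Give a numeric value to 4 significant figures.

Compute ⟨p⟩ and ⟨p²⟩ separately; (Δp)² = ⟨p²⟩ − ⟨p⟩².
d/dx sin(nπx/d) = (nπ/d)·cos(nπx/d) and d²/dx² sin(nπx/d) = −(nπ/d)²·sin(nπx/d); on 0 ≤ x ≤ d, ∫sin²(nπx/d) dx = d/2 and ∫sin(nπx/d)·cos(nπx/d) dx = 0.
Normalization: ∫|u|² dx = 2.1800.
⟨p⟩ = 0.0000 and ⟨p²⟩ = 4.6727.
(Δp)² = 4.6727 − (0.0000)² = 4.6727.

4.673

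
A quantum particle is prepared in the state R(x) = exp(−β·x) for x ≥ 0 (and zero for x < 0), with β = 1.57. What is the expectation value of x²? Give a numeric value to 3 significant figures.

0.203

⟨x²⟩ = ∫ x²·|R|² dx / ∫|R|² dx (integrals over the domain).
Every integrand reduces to terms xʲ·e^(−2βx) on [0, ∞); use ∫₀^∞ xʲ·e^(−2βx) dx = j!/(2β)^(j+1).
State is unnormalized: ∫|R|² dx = 0.31847, and ∫R*·x²·R dx = 0.064601, so ⟨x²⟩ = 0.064601 / 0.31847.
⟨x²⟩ = 0.20285.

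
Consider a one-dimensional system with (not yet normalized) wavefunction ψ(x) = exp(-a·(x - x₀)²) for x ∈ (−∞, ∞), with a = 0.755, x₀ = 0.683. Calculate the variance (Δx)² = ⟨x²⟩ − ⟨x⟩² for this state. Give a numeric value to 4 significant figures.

0.3311

Compute ⟨x⟩ and ⟨x²⟩ separately, then (Δx)² = ⟨x²⟩ − ⟨x⟩².
Gaussian moments (u = x − x₀): ∫u^(2j)·e^(−2au²) du = (2j−1)!!/(4a)^j · √(π/(2a)), odd powers integrate to 0; here √(π/(2a)) = 1.4424.
Normalization: ∫|ψ|² dx = 1.4424.
⟨x⟩ = 0.68300 and ⟨x²⟩ = 0.79761.
(Δx)² = 0.79761 − (0.68300)² = 0.33113.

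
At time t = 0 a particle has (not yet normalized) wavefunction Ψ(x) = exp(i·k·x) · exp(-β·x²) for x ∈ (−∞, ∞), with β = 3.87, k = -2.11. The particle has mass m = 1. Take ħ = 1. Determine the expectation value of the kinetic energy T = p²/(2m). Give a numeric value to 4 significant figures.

4.161

T = −(ħ²/2m) d²/dx², so ⟨T⟩ = −(ħ²/2m) ∫ Ψ*·Ψ'' dx / ∫|Ψ|² dx; with m = 1.
Gaussian moments: ∫x^(2j)·e^(−2βx²) dx = (2j−1)!!/(4β)^j · √(π/(2β)), odd powers integrate to 0; here √(π/(2β)) = 0.63710. Derivatives: Ψ′ = (ik − 2βx)·Ψ, Ψ″ = ((ik − 2βx)² − 2β)·Ψ; the odd-in-x pieces drop out.
State is unnormalized: ∫|Ψ|² dx = 0.63710, and ∫Ψ*·(−ħ²/2m · Ψ'') dx = 2.6510, so ⟨T⟩ = 2.6510 / 0.63710.
⟨T⟩ = 4.1611.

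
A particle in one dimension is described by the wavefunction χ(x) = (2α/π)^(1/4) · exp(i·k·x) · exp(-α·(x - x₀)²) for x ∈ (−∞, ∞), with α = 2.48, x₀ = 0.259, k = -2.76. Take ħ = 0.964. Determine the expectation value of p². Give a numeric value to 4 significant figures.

9.384

p² χ = −ħ² d²χ/dx²; ⟨p²⟩ = −ħ² ∫ χ*·χ'' dx.
Gaussian moments (u = x − x₀): ∫u^(2j)·e^(−2αu²) du = (2j−1)!!/(4α)^j · √(π/(2α)), odd powers integrate to 0; here √(π/(2α)) = 0.79586. Derivatives: χ′ = (ik − 2αu)·χ, χ″ = ((ik − 2αu)² − 2α)·χ; the odd-in-u pieces drop out.
⟨p²⟩ = 9.3837.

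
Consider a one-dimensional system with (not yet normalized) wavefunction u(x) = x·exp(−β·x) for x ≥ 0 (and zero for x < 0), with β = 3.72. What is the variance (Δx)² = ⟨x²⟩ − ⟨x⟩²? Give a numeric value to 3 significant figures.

0.0542

Compute ⟨x⟩ and ⟨x²⟩ separately, then (Δx)² = ⟨x²⟩ − ⟨x⟩².
Every integrand reduces to terms xʲ·e^(−2βx) on [0, ∞); use ∫₀^∞ xʲ·e^(−2βx) dx = j!/(2β)^(j+1).
Normalization: ∫|u|² dx = 0.0048564.
⟨x⟩ = 0.40323 and ⟨x²⟩ = 0.21679.
(Δx)² = 0.21679 − (0.40323)² = 0.054197.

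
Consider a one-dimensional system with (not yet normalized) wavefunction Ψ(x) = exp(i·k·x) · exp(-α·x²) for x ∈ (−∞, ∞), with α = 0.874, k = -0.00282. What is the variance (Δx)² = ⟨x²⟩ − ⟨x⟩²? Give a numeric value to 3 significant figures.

Compute ⟨x⟩ and ⟨x²⟩ separately, then (Δx)² = ⟨x²⟩ − ⟨x⟩².
Gaussian moments: ∫x^(2j)·e^(−2αx²) dx = (2j−1)!!/(4α)^j · √(π/(2α)), odd powers integrate to 0; here √(π/(2α)) = 1.3406.
Normalization: ∫|Ψ|² dx = 1.3406.
⟨x⟩ = 0.0000 and ⟨x²⟩ = 0.28604.
(Δx)² = 0.28604 − (0.0000)² = 0.28604.

0.286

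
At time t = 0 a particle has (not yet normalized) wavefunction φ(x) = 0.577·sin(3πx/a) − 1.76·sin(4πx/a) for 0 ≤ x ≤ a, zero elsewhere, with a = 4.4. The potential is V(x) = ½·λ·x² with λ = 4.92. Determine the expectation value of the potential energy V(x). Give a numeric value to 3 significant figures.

⟨V⟩ = ∫ V(x)·|φ|² dx / ∫|φ|² dx.
On 0 ≤ x ≤ a (j ≠ l): ∫sin²(jπx/a) dx = a/2, ∫sin(jπx/a)·sin(lπx/a) dx = 0; diagonal moments ∫x·sin²(jπx/a) dx = a²/4, ∫x²·sin²(jπx/a) dx = a³·(1/6 − 1/(4j²π²)); cross terms ∫x·sin(jπx/a)·sin(lπx/a) dx = 0 for j + l even and −4jla²/(π²(j² − l²)²) for j + l odd, ∫x²·sin(jπx/a)·sin(lπx/a) dx = (−1)^(j+l)·4jla³/(π²(j² − l²)²); higher powers the same way via product-to-sum and parts.
State is unnormalized: ∫|φ|² dx = 7.5472, and ∫φ*·V(x)·φ dx = 160.83, so ⟨V⟩ = 160.83 / 7.5472.
⟨V⟩ = 21.310.

21.3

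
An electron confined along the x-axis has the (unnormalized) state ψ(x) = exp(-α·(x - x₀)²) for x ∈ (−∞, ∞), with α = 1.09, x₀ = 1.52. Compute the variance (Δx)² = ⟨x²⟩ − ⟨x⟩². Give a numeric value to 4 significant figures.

Compute ⟨x⟩ and ⟨x²⟩ separately, then (Δx)² = ⟨x²⟩ − ⟨x⟩².
Gaussian moments (u = x − x₀): ∫u^(2j)·e^(−2αu²) du = (2j−1)!!/(4α)^j · √(π/(2α)), odd powers integrate to 0; here √(π/(2α)) = 1.2005.
Normalization: ∫|ψ|² dx = 1.2005.
⟨x⟩ = 1.5200 and ⟨x²⟩ = 2.5398.
(Δx)² = 2.5398 − (1.5200)² = 0.22936.

0.2294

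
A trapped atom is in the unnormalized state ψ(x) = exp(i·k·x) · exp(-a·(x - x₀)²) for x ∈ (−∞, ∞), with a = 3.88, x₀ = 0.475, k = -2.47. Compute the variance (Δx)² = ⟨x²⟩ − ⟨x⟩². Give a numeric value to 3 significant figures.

Compute ⟨x⟩ and ⟨x²⟩ separately, then (Δx)² = ⟨x²⟩ − ⟨x⟩².
Gaussian moments (u = x − x₀): ∫u^(2j)·e^(−2au²) du = (2j−1)!!/(4a)^j · √(π/(2a)), odd powers integrate to 0; here √(π/(2a)) = 0.63627.
Normalization: ∫|ψ|² dx = 0.63627.
⟨x⟩ = 0.47500 and ⟨x²⟩ = 0.29006.
(Δx)² = 0.29006 − (0.47500)² = 0.064433.

0.0644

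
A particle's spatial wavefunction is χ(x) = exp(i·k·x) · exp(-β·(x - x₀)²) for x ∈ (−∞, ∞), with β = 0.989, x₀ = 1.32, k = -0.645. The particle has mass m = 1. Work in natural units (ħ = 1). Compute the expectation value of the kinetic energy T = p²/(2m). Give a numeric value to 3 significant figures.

T = −(ħ²/2m) d²/dx², so ⟨T⟩ = −(ħ²/2m) ∫ χ*·χ'' dx / ∫|χ|² dx; with m = 1.
Gaussian moments (u = x − x₀): ∫u^(2j)·e^(−2βu²) du = (2j−1)!!/(4β)^j · √(π/(2β)), odd powers integrate to 0; here √(π/(2β)) = 1.2603. Derivatives: χ′ = (ik − 2βu)·χ, χ″ = ((ik − 2βu)² − 2β)·χ; the odd-in-u pieces drop out.
State is unnormalized: ∫|χ|² dx = 1.2603, and ∫χ*·(−ħ²/2m · χ'') dx = 0.88535, so ⟨T⟩ = 0.88535 / 1.2603.
⟨T⟩ = 0.70251.

0.703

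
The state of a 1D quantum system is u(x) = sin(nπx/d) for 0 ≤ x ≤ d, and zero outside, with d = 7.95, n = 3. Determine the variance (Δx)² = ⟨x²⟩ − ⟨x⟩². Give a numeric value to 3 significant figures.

Compute ⟨x⟩ and ⟨x²⟩ separately, then (Δx)² = ⟨x²⟩ − ⟨x⟩².
With sin²θ = (1 − cos2θ)/2 on 0 ≤ x ≤ d: ∫sin²(nπx/d) dx = d/2, ∫x·sin²(nπx/d) dx = d²/4, ∫x²·sin²(nπx/d) dx = d³·(1/6 − 1/(4n²π²)); higher powers xᵏ the same way, integrating xᵏ·cos(2nπx/d) by parts.
Normalization: ∫|u|² dx = 3.9750.
⟨x⟩ = 3.9750 and ⟨x²⟩ = 20.712.
(Δx)² = 20.712 − (3.9750)² = 4.9111.

4.91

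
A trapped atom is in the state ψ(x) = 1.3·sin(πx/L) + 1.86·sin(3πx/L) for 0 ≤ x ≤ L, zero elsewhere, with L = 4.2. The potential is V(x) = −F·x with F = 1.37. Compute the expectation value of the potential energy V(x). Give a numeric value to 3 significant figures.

-2.88

⟨V⟩ = ∫ V(x)·|ψ|² dx / ∫|ψ|² dx.
On 0 ≤ x ≤ L (j ≠ l): ∫sin²(jπx/L) dx = L/2, ∫sin(jπx/L)·sin(lπx/L) dx = 0; diagonal moments ∫x·sin²(jπx/L) dx = L²/4, ∫x²·sin²(jπx/L) dx = L³·(1/6 − 1/(4j²π²)); cross terms ∫x·sin(jπx/L)·sin(lπx/L) dx = 0 for j + l even and −4jlL²/(π²(j² − l²)²) for j + l odd, ∫x²·sin(jπx/L)·sin(lπx/L) dx = (−1)^(j+l)·4jlL³/(π²(j² − l²)²); higher powers the same way via product-to-sum and parts.
State is unnormalized: ∫|ψ|² dx = 10.814, and ∫ψ*·V(x)·ψ dx = -31.112, so ⟨V⟩ = -31.112 / 10.814.
⟨V⟩ = -2.8770.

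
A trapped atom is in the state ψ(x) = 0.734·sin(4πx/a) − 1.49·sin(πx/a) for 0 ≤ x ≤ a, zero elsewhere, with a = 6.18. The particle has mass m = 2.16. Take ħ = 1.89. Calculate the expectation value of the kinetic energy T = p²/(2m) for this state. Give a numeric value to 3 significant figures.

T = −(ħ²/2m) d²/dx², so ⟨T⟩ = −(ħ²/2m) ∫ ψ*·ψ'' dx / ∫|ψ|² dx; with m = 2.16.
d²/dx² sin(jπx/a) = −(jπ/a)²·sin(jπx/a); on 0 ≤ x ≤ a, ∫sin²(jπx/a) dx = a/2 and ∫sin(jπx/a)·sin(lπx/a) dx = 0 for j ≠ l, so only diagonal terms survive in ∫|ψ|² and ∫ψ·ψ″; ∫ψ·ψ′ dx = [ψ²/2] between the walls = 0.
State is unnormalized: ∫|ψ|² dx = 8.5249, and ∫ψ*·(−ħ²/2m · ψ'') dx = 7.1574, so ⟨T⟩ = 7.1574 / 8.5249.
⟨T⟩ = 0.83960.

0.840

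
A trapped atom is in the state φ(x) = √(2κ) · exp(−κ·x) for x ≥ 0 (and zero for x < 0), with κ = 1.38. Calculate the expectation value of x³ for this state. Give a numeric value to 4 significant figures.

0.2854

⟨x³⟩ = ∫ x³·|φ|² dx (integrals over the domain).
Every integrand reduces to terms xʲ·e^(−2κx) on [0, ∞); use ∫₀^∞ xʲ·e^(−2κx) dx = j!/(2κ)^(j+1).
⟨x³⟩ = 0.28538.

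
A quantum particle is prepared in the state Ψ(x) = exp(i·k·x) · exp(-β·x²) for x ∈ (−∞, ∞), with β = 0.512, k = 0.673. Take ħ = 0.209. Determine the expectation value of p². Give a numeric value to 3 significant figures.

0.0421

p² Ψ = −ħ² d²Ψ/dx²; ⟨p²⟩ = −ħ² ∫ Ψ*·Ψ'' dx / ∫|Ψ|² dx.
Gaussian moments: ∫x^(2j)·e^(−2βx²) dx = (2j−1)!!/(4β)^j · √(π/(2β)), odd powers integrate to 0; here √(π/(2β)) = 1.7516. Derivatives: Ψ′ = (ik − 2βx)·Ψ, Ψ″ = ((ik − 2βx)² − 2β)·Ψ; the odd-in-x pieces drop out.
State is unnormalized: ∫|Ψ|² dx = 1.7516, and ∫Ψ*·(−ħ² Ψ'') dx = 0.073827, so ⟨p²⟩ = 0.073827 / 1.7516.
⟨p²⟩ = 0.042149.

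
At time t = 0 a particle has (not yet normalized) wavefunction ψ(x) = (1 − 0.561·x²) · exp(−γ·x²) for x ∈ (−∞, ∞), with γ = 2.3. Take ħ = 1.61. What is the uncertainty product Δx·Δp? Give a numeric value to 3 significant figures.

0.806

Δx = √(⟨x²⟩−⟨x⟩²), Δp = √(⟨p²⟩−⟨p⟩²).
Expand each integrand as polynomial × e^(−2γx²) and use ∫x^(2j)·e^(−2γx²) dx = (2j−1)!!/(4γ)^j · √(π/(2γ)), odd powers → 0; here √(π/(2γ)) = 0.82641. Differentiate with the product rule, d/dx e^(−γx²) = −2γx·e^(−γx²).
Normalization: ∫|ψ|² dx = 0.73484.
⟨x⟩ = 0.0000, ⟨x²⟩ = 0.084334 ⇒ Δx = 0.29040.
⟨p⟩ = 0.0000, ⟨p²⟩ = 7.6969 ⇒ Δp = 2.7743.
Δx·Δp = 0.80568.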